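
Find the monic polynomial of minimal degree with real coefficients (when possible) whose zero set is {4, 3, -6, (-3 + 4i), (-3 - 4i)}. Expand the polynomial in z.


The polynomial is p(z) = ∏_{α ∈ S} (z − α), where S = {4, 3, -6, (-3 + 4i), (-3 - 4i)}.
Expanding the product yields: p(z) = z^5 + 5·z^4 -11·z^3 -133·z^2 -318·z + 1800.
Note conjugate pairs combine to real quadratics: (z − (-3+4i))(z − (-3−4i)) = z² + 6z + 25.
The resulting polynomial has degree 5 and real coefficients as required.

p(z) = z^5 + 5·z^4 -11·z^3 -133·z^2 -318·z + 1800.


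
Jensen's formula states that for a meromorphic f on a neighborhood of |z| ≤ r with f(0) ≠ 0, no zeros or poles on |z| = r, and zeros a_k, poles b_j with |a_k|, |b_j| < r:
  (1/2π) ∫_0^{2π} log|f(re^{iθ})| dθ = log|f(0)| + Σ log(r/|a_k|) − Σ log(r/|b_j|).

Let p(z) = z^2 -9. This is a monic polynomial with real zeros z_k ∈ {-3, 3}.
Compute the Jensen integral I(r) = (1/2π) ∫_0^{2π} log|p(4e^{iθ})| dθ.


Zeros: -3, 3; r = 4.
Inside |z| < r: -3, 3. Outside (|z| ≥ r): ∅.
p(0) = -9, so log|p(0)| = log(9) = 2.1972.
Apply Jensen: I(r) = log|p(0)| + Σ_k log(r/|z_k|), summed over zeros inside |z| < r.
  log(r/|z_k|) for z_k = -3: log(4/3) = 0.2877
  log(r/|z_k|) for z_k = 3: log(4/3) = 0.2877
Sum over inside zeros: 0.5754.
I(r) = log|p(0)| + (inside sum) = 2.1972 + 0.5754 = 2.7726.
Closed form (all zeros inside, monic): I(r) = n·log(r) = 2·log(4) = 2.7726. ✓

I(r) ≈ 2.7726.


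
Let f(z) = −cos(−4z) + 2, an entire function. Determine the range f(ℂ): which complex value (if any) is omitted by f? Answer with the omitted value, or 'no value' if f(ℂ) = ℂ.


Little Picard bounds the complement of f(ℂ) to at most one point.
cos is entire and surjective onto ℂ: for every w ∈ ℂ, cos(ζ) = w has a solution ζ ∈ ℂ (e.g., via the complex inverse arccos). With ζ = −4z this gives z = ζ/(-4). Then -1·cos(−4z) takes every value in -1·ℂ = ℂ, and adding 2 is a bijection of ℂ. So f is surjective and omits no value. (Note: only on the real line is cos bounded by [−1, 1].)

Omitted value: no value.


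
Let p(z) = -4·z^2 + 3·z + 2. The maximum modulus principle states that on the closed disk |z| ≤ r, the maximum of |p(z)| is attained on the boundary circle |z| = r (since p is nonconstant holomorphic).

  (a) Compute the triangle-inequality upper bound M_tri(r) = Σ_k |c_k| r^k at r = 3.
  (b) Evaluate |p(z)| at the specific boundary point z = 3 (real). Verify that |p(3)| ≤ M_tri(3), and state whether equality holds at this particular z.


Coefficients: c_0 = 2, c_1 = 3, c_2 = -4. Radius r = 3.
Part (a). Triangle bound: M_tri(r) = Σ_k |c_k| r^k
  = |2|·3^0 + |3|·3^1 + |-4|·3^2
  = 2 + 9 + 36 = 47.
This bounds M(r) := max_{|z|=r} |p(z)| from above; equality holds iff all terms c_k z^k can be made to align in phase at a single z on |z|=r.
Part (b). At z = 3 (real, on the circle |z| = r):
  p(3) = (2)·3^0 + (3)·3^1 + (-4)·3^2 = -25.
  |p(3)| = 25.
Check: |p(3)| = 25 ≤ 47 = M_tri(3). ✓ Equality does not hold at z = 3 (the coefficients have mixed signs, so the terms do not all align in phase there).

M_tri(3) = 47; |p(3)| = 25; equality at z=3: no.


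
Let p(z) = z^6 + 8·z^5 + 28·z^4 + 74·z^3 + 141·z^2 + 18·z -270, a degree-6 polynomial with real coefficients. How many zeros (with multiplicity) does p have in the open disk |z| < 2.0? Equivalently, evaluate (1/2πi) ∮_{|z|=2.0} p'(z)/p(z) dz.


The zeros of p are: (-3 + 1i), (-3 - 1i), 1, (0 + 3i), (0 - 3i), -3.
Their magnitudes are: 3.162, 3.162, 1, 3, 3, 3.
Zeros with |z| < R = 2.0: 1.
Count = 1.
By the argument principle, (1/2πi) ∮_{|z|=R} p'(z)/p(z) dz equals exactly this count.

Number of zeros inside |z| < 2.0: 1.


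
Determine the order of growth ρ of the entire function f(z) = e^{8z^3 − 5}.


|e^{8z^3 − 5}| = e^{Re(8·z^3) + -5} ≤ e^{8|z|^3 + -5} = e^{8r^3 + -5} on |z| = r, so ρ ≤ 3. Choosing z on |z|=r so that 8·z^3 is real positive (always possible by picking arg z appropriately) gives |f(z)| = e^{8r^3 + -5}, matching the bound. The additive constant -5 does not affect log log M(r) ~ 3·log r. Hence ρ = 3.
Therefore ρ = 3.

Order ρ = 3.


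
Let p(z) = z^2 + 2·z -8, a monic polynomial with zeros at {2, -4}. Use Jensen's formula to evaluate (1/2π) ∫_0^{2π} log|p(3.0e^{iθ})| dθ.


Zeros: -4, 2; r = 3.0.
Inside |z| < r: 2. Outside (|z| ≥ r): -4.
p(0) = -8, so log|p(0)| = log(8) = 2.0794.
Apply Jensen: I(r) = log|p(0)| + Σ_k log(r/|z_k|), summed over zeros inside |z| < r.
  log(r/|z_k|) for z_k = 2: log(3.0/2) = 0.4055
  Outside zeros (-4) contribute nothing to the Jensen sum.
Sum over inside zeros: 0.4055.
I(r) = log|p(0)| + (inside sum) = 2.0794 + 0.4055 = 2.4849.
Note: since some zeros are outside |z| ≤ r, the simplified n·log(r) form does NOT apply — only the inside zeros contribute.

I(r) ≈ 2.4849.


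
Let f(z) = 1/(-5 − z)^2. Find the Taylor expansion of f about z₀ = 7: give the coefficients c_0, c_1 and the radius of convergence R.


Let w = z − z₀, so z = z₀ + w.
Then -5 − z = -5 − (z₀ + w) = (-5 − z₀) − w = -12 − w.
f(z) = 1/(-12 − w)^2 = (1/(-12)^2) · (1 − w/(-12))^{−2}.
By the binomial series (1−u)^{−2} = Σ_{n≥0} C(n+1, 1) u^n for |u|<1, with u = w/(-12):
  c_n = C(n+1, 1) / (-12)^(n+2).
  c_0 = 1/(-12)^2 = 1/144.
  c_1 = 2/(-12)^3 = -1/864.
The series is valid for |w/d| < 1, i.e. |z − z₀| < |d|.
Radius of convergence: R = |-5 − z₀| = |-12| = 12 (distance from z₀ to the singularity z = -5).

c_0 = 1/144, c_1 = -1/864; R = 12.


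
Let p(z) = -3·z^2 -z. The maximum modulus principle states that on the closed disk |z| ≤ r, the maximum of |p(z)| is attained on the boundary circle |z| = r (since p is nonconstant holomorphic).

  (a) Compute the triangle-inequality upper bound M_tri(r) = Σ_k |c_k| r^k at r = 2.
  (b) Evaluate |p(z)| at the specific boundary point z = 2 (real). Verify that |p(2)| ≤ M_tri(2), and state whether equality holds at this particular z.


Coefficients: c_0 = 0, c_1 = -1, c_2 = -3. Radius r = 2.
Part (a). Triangle bound: M_tri(r) = Σ_k |c_k| r^k
  = |0|·2^0 + |-1|·2^1 + |-3|·2^2
  = 0 + 2 + 12 = 14.
This bounds M(r) := max_{|z|=r} |p(z)| from above; equality holds iff all terms c_k z^k can be made to align in phase at a single z on |z|=r.
Part (b). At z = 2 (real, on the circle |z| = r):
  p(2) = (0)·2^0 + (-1)·2^1 + (-3)·2^2 = -14.
  |p(2)| = 14.
Since all nonzero coefficients share the same sign, |p(2)| = 14 = M_tri(2); the triangle bound is attained at z = 2, so in fact M(r) = 14.

M_tri(2) = 14; |p(2)| = 14; equality at z=2: yes.


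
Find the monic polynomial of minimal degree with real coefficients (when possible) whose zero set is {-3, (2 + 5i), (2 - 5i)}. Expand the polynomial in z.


The polynomial is p(z) = ∏_{α ∈ S} (z − α), where S = {-3, (2 + 5i), (2 - 5i)}.
Expanding the product yields: p(z) = z^3 -z^2 + 17·z + 87.
Note conjugate pairs combine to real quadratics: (z − (2+5i))(z − (2−5i)) = z² − 4z + 29.
The resulting polynomial has degree 3 and real coefficients as required.

p(z) = z^3 -z^2 + 17·z + 87.


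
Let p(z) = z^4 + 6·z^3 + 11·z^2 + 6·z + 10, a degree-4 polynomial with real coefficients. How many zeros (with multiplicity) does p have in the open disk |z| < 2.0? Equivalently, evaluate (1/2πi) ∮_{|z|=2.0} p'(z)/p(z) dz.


The zeros of p are: (-3 + 1i), (-3 - 1i), (0 + 1i), (0 - 1i).
Their magnitudes are: 3.162, 3.162, 1, 1.
Zeros with |z| < R = 2.0: (0 + 1i), (0 - 1i).
Count = 2.
By the argument principle, (1/2πi) ∮_{|z|=R} p'(z)/p(z) dz equals exactly this count.

Number of zeros inside |z| < 2.0: 2.


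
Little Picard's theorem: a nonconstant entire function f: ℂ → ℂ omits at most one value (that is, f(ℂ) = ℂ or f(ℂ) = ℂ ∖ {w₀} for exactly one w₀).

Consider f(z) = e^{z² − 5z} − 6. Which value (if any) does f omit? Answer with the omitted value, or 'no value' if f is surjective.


Little Picard bounds the complement of f(ℂ) to at most one point.
The exponent g(z) = z² − 5z is a nonconstant polynomial, hence surjective onto ℂ. So e^{g(z)} takes every value in {e^w : w ∈ ℂ} = ℂ ∖ {0}. Adding -6 shifts the range to ℂ ∖ {-6}. f omits exactly -6.

Omitted value: -6.


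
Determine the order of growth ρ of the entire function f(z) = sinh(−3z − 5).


sinh(w) is a linear combination of e^{iw} and e^{−iw} (or e^w, e^{−w} in the hyperbolic case), so |sinh(w)| ≤ e^{|w|}. With w = −3z − 5, |w| ≤ 3|z| + 5 = 3r + 5 on |z| = r, giving M(r) ≤ e^{3r + 5}, so ρ ≤ 1. On a suitable ray (z = it for sin/cos; z = t for sinh/cosh, t real → ∞), |sinh(−3z − 5)| grows like e^{3|t|}/2, so ρ ≥ 1. Hence ρ = 1.
Therefore ρ = 1.

Order ρ = 1.


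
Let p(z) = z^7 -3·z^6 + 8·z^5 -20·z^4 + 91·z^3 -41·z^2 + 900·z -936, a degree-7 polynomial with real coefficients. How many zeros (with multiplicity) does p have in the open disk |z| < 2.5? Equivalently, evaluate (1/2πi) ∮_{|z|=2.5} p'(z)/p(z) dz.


The zeros of p are: (3 + 2i), (3 - 2i), 1, (-2 + 2i), (-2 - 2i), (0 + 3i), (0 - 3i).
Their magnitudes are: 3.606, 3.606, 1, 2.828, 2.828, 3, 3.
Zeros with |z| < R = 2.5: 1.
Count = 1.
By the argument principle, (1/2πi) ∮_{|z|=R} p'(z)/p(z) dz equals exactly this count.

Number of zeros inside |z| < 2.5: 1.


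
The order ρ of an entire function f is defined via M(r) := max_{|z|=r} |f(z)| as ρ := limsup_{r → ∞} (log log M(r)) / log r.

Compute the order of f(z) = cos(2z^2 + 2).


Write cos(w) = (e^{iw} ± e^{−iw})/(2 or 2i), so |cos(w)| ≤ e^{|w|}. With w = 2z^2 + 2, |w| ≤ 2r^2 + 2 on |z|=r, giving M(r) ≤ e^{2r^2 + 2} and ρ ≤ 2. For the lower bound, choose z on |z|=r with 2z^2 purely imaginary of modulus 2r^2; then |cos(2z^2 + 2)| grows like e^{2r^2}/2, so ρ ≥ 2. Hence ρ = 2.
Therefore ρ = 2.

Order ρ = 2.


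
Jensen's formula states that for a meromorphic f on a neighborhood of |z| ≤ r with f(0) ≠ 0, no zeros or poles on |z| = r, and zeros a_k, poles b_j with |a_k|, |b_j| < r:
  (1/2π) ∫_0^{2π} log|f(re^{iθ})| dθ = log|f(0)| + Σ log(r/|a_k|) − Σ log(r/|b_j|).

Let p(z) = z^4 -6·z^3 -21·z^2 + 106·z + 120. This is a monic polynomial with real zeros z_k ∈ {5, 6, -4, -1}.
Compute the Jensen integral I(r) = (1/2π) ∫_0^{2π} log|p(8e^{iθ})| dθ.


Zeros: -4, -1, 5, 6; r = 8.
Inside |z| < r: -4, -1, 5, 6. Outside (|z| ≥ r): ∅.
p(0) = 120, so log|p(0)| = log(120) = 4.7875.
Apply Jensen: I(r) = log|p(0)| + Σ_k log(r/|z_k|), summed over zeros inside |z| < r.
  log(r/|z_k|) for z_k = 5: log(8/5) = 0.4700
  log(r/|z_k|) for z_k = 6: log(8/6) = 0.2877
  log(r/|z_k|) for z_k = -4: log(8/4) = 0.6931
  log(r/|z_k|) for z_k = -1: log(8/1) = 2.0794
Sum over inside zeros: 3.5303.
I(r) = log|p(0)| + (inside sum) = 4.7875 + 3.5303 = 8.3178.
Closed form (all zeros inside, monic): I(r) = n·log(r) = 4·log(8) = 8.3178. ✓

I(r) ≈ 8.3178.


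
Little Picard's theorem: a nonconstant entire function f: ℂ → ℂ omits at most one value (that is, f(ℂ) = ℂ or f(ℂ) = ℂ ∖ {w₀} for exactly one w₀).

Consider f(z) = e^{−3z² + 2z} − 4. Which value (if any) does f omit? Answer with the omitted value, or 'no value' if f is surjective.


Little Picard bounds the complement of f(ℂ) to at most one point.
The exponent g(z) = −3z² + 2z is a nonconstant polynomial, hence surjective onto ℂ. So e^{g(z)} takes every value in {e^w : w ∈ ℂ} = ℂ ∖ {0}. Adding -4 shifts the range to ℂ ∖ {-4}. f omits exactly -4.

Omitted value: -4.


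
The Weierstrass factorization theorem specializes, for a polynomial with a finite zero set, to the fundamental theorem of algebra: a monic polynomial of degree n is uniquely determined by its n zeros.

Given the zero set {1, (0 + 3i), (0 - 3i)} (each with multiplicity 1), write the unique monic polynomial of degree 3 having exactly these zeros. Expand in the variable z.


The polynomial is p(z) = ∏_{α ∈ S} (z − α), where S = {1, (0 + 3i), (0 - 3i)}.
Expanding the product yields: p(z) = z^3 -z^2 + 9·z -9.
Note conjugate pairs combine to real quadratics: (z − (0+3i))(z − (0−3i)) = z² + 9.
The resulting polynomial has degree 3 and real coefficients as required.

p(z) = z^3 -z^2 + 9·z -9.


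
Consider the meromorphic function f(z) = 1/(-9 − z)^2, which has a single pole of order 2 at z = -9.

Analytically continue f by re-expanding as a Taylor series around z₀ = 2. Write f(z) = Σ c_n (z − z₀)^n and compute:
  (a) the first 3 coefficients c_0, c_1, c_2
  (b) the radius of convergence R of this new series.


Let w = z − z₀, so z = z₀ + w.
Then -9 − z = -9 − (z₀ + w) = (-9 − z₀) − w = -11 − w.
f(z) = 1/(-11 − w)^2 = (1/(-11)^2) · (1 − w/(-11))^{−2}.
By the binomial series (1−u)^{−2} = Σ_{n≥0} C(n+1, 1) u^n for |u|<1, with u = w/(-11):
  c_n = C(n+1, 1) / (-11)^(n+2).
  c_0 = 1/(-11)^2 = 1/121.
  c_1 = 2/(-11)^3 = -2/1331.
  c_2 = 3/(-11)^4 = 3/14641.
The series is valid for |w/d| < 1, i.e. |z − z₀| < |d|.
Radius of convergence: R = |-9 − z₀| = |-11| = 11 (distance from z₀ to the singularity z = -9).

c_0 = 1/121, c_1 = -2/1331, c_2 = 3/14641; R = 11.


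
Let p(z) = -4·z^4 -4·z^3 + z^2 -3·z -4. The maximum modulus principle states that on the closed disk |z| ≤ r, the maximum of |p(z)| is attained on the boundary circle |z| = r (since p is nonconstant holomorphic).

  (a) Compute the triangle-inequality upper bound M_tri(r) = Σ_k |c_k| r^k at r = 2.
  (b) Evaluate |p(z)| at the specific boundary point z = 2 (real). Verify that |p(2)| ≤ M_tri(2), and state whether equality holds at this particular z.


Coefficients: c_0 = -4, c_1 = -3, c_2 = 1, c_3 = -4, c_4 = -4. Radius r = 2.
Part (a). Triangle bound: M_tri(r) = Σ_k |c_k| r^k
  = |-4|·2^0 + |-3|·2^1 + |1|·2^2 + |-4|·2^3 + |-4|·2^4
  = 4 + 6 + 4 + 32 + 64 = 110.
This bounds M(r) := max_{|z|=r} |p(z)| from above; equality holds iff all terms c_k z^k can be made to align in phase at a single z on |z|=r.
Part (b). At z = 2 (real, on the circle |z| = r):
  p(2) = (-4)·2^0 + (-3)·2^1 + (1)·2^2 + (-4)·2^3 + (-4)·2^4 = -102.
  |p(2)| = 102.
Check: |p(2)| = 102 ≤ 110 = M_tri(2). ✓ Equality does not hold at z = 2 (the coefficients have mixed signs, so the terms do not all align in phase there).

M_tri(2) = 110; |p(2)| = 102; equality at z=2: no.


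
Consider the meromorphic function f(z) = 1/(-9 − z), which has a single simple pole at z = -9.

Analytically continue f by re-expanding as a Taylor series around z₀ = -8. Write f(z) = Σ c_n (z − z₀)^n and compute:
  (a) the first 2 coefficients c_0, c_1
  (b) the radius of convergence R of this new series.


Let w = z − z₀, so z = z₀ + w.
Then -9 − z = -9 − (z₀ + w) = (-9 − z₀) − w = -1 − w.
f(z) = 1/(-1 − w) = (1/(-1)) · 1/(1 − w/(-1)) = Σ_{n≥0} w^n / (-1)^(n+1).
So c_n = 1/(-1)^(n+1):
  c_0 = 1/(-1)^1 = -1.
  c_1 = 1/(-1)^2 = 1.
The series is valid for |w/d| < 1, i.e. |z − z₀| < |d|.
Radius of convergence: R = |-9 − z₀| = |-1| = 1 (distance from z₀ to the singularity z = -9).

c_0 = -1, c_1 = 1; R = 1.


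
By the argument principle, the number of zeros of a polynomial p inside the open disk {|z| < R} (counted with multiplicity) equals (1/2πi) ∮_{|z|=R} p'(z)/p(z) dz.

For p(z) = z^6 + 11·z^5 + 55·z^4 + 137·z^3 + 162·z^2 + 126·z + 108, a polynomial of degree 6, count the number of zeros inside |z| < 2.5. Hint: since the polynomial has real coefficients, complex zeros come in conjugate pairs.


The zeros of p are: (-3 + 3i), (-3 - 3i), (0 + 1i), (0 - 1i), -3, -2.
Their magnitudes are: 4.243, 4.243, 1, 1, 3, 2.
Zeros with |z| < R = 2.5: (0 + 1i), (0 - 1i), -2.
Count = 3.
By the argument principle, (1/2πi) ∮_{|z|=R} p'(z)/p(z) dz equals exactly this count.

Number of zeros inside |z| < 2.5: 3.


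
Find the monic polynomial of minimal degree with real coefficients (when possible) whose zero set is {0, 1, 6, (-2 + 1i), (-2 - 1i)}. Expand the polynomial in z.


The polynomial is p(z) = ∏_{α ∈ S} (z − α), where S = {0, 1, 6, (-2 + 1i), (-2 - 1i)}.
Expanding the product yields: p(z) = z^5 -3·z^4 -17·z^3 -11·z^2 + 30·z.
Note conjugate pairs combine to real quadratics: (z − (-2+1i))(z − (-2−1i)) = z² + 4z + 5.
The resulting polynomial has degree 5 and real coefficients as required.

p(z) = z^5 -3·z^4 -17·z^3 -11·z^2 + 30·z.


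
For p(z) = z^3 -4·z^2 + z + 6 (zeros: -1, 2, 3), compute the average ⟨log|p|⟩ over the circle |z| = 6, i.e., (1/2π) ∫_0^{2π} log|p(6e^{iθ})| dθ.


Zeros: -1, 2, 3; r = 6.
Inside |z| < r: -1, 2, 3. Outside (|z| ≥ r): ∅.
p(0) = 6, so log|p(0)| = log(6) = 1.7918.
Apply Jensen: I(r) = log|p(0)| + Σ_k log(r/|z_k|), summed over zeros inside |z| < r.
  log(r/|z_k|) for z_k = -1: log(6/1) = 1.7918
  log(r/|z_k|) for z_k = 2: log(6/2) = 1.0986
  log(r/|z_k|) for z_k = 3: log(6/3) = 0.6931
Sum over inside zeros: 3.5835.
I(r) = log|p(0)| + (inside sum) = 1.7918 + 3.5835 = 5.3753.
Closed form (all zeros inside, monic): I(r) = n·log(r) = 3·log(6) = 5.3753. ✓

I(r) ≈ 5.3753.


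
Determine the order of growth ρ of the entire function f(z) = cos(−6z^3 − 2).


Write cos(w) = (e^{iw} ± e^{−iw})/(2 or 2i), so |cos(w)| ≤ e^{|w|}. With w = −6z^3 − 2, |w| ≤ 6r^3 + 2 on |z|=r, giving M(r) ≤ e^{6r^3 + 2} and ρ ≤ 3. For the lower bound, choose z on |z|=r with -6z^3 purely imaginary of modulus 6r^3; then |cos(−6z^3 − 2)| grows like e^{6r^3}/2, so ρ ≥ 3. Hence ρ = 3.
Therefore ρ = 3.

Order ρ = 3.


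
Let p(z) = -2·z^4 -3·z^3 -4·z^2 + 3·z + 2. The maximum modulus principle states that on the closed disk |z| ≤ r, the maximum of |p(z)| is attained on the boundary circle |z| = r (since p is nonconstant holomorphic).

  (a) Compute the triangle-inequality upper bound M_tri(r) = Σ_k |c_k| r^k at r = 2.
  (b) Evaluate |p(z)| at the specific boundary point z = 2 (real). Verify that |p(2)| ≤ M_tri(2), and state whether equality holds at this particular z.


Coefficients: c_0 = 2, c_1 = 3, c_2 = -4, c_3 = -3, c_4 = -2. Radius r = 2.
Part (a). Triangle bound: M_tri(r) = Σ_k |c_k| r^k
  = |2|·2^0 + |3|·2^1 + |-4|·2^2 + |-3|·2^3 + |-2|·2^4
  = 2 + 6 + 16 + 24 + 32 = 80.
This bounds M(r) := max_{|z|=r} |p(z)| from above; equality holds iff all terms c_k z^k can be made to align in phase at a single z on |z|=r.
Part (b). At z = 2 (real, on the circle |z| = r):
  p(2) = (2)·2^0 + (3)·2^1 + (-4)·2^2 + (-3)·2^3 + (-2)·2^4 = -64.
  |p(2)| = 64.
Check: |p(2)| = 64 ≤ 80 = M_tri(2). ✓ Equality does not hold at z = 2 (the coefficients have mixed signs, so the terms do not all align in phase there).

M_tri(2) = 80; |p(2)| = 64; equality at z=2: no.


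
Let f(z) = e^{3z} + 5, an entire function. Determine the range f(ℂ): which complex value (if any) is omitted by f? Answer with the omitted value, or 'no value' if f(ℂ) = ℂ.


Little Picard bounds the complement of f(ℂ) to at most one point.
e^{3z} is never zero on ℂ, so 1·e^{3z} takes every value in ℂ ∖ {0}. Adding 5 shifts the range to ℂ ∖ {5}. Thus f omits exactly the value 5.

Omitted value: 5.


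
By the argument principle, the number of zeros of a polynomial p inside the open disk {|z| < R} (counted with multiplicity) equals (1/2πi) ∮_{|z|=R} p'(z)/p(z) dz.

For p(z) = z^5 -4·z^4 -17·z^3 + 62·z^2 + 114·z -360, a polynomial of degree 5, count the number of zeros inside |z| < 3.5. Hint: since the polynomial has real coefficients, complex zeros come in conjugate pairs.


The zeros of p are: 3, 4, (-3 + 1i), (-3 - 1i), 3.
Their magnitudes are: 3, 4, 3.162, 3.162, 3.
Zeros with |z| < R = 3.5: 3, (-3 + 1i), (-3 - 1i), 3.
Count = 4.
By the argument principle, (1/2πi) ∮_{|z|=R} p'(z)/p(z) dz equals exactly this count.

Number of zeros inside |z| < 3.5: 4.


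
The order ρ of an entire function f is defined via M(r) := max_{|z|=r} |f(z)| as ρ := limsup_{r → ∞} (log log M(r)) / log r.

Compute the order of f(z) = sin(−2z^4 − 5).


Write sin(w) = (e^{iw} ± e^{−iw})/(2 or 2i), so |sin(w)| ≤ e^{|w|}. With w = −2z^4 − 5, |w| ≤ 2r^4 + 5 on |z|=r, giving M(r) ≤ e^{2r^4 + 5} and ρ ≤ 4. For the lower bound, choose z on |z|=r with -2z^4 purely imaginary of modulus 2r^4; then |sin(−2z^4 − 5)| grows like e^{2r^4}/2, so ρ ≥ 4. Hence ρ = 4.
Therefore ρ = 4.

Order ρ = 4.


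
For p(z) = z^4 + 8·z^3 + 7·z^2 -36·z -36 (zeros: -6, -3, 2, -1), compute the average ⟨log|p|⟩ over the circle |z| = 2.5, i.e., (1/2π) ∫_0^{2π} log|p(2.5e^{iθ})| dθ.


Zeros: -6, -3, -1, 2; r = 2.5.
Inside |z| < r: -1, 2. Outside (|z| ≥ r): -6, -3.
p(0) = -36, so log|p(0)| = log(36) = 3.5835.
Apply Jensen: I(r) = log|p(0)| + Σ_k log(r/|z_k|), summed over zeros inside |z| < r.
  log(r/|z_k|) for z_k = 2: log(2.5/2) = 0.2231
  log(r/|z_k|) for z_k = -1: log(2.5/1) = 0.9163
  Outside zeros (-6, -3) contribute nothing to the Jensen sum.
Sum over inside zeros: 1.1394.
I(r) = log|p(0)| + (inside sum) = 3.5835 + 1.1394 = 4.7230.
Note: since some zeros are outside |z| ≤ r, the simplified n·log(r) form does NOT apply — only the inside zeros contribute.

I(r) ≈ 4.7230.


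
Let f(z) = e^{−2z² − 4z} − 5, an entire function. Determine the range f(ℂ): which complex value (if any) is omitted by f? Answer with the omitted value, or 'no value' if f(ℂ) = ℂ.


Little Picard bounds the complement of f(ℂ) to at most one point.
The exponent g(z) = −2z² − 4z is a nonconstant polynomial, hence surjective onto ℂ. So e^{g(z)} takes every value in {e^w : w ∈ ℂ} = ℂ ∖ {0}. Adding -5 shifts the range to ℂ ∖ {-5}. f omits exactly -5.

Omitted value: -5.


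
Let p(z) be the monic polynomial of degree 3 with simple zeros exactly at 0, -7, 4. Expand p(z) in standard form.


The polynomial is p(z) = ∏_{α ∈ S} (z − α), where S = {0, -7, 4}.
Expanding the product yields: p(z) = z^3 + 3·z^2 -28·z.
The resulting polynomial has degree 3 and real coefficients as required.

p(z) = z^3 + 3·z^2 -28·z.


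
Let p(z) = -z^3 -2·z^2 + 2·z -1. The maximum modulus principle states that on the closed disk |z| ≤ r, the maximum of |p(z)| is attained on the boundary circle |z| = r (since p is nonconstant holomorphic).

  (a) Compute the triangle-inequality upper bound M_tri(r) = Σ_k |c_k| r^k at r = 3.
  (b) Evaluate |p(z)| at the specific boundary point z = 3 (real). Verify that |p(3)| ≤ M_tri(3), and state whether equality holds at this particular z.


Coefficients: c_0 = -1, c_1 = 2, c_2 = -2, c_3 = -1. Radius r = 3.
Part (a). Triangle bound: M_tri(r) = Σ_k |c_k| r^k
  = |-1|·3^0 + |2|·3^1 + |-2|·3^2 + |-1|·3^3
  = 1 + 6 + 18 + 27 = 52.
This bounds M(r) := max_{|z|=r} |p(z)| from above; equality holds iff all terms c_k z^k can be made to align in phase at a single z on |z|=r.
Part (b). At z = 3 (real, on the circle |z| = r):
  p(3) = (-1)·3^0 + (2)·3^1 + (-2)·3^2 + (-1)·3^3 = -40.
  |p(3)| = 40.
Check: |p(3)| = 40 ≤ 52 = M_tri(3). ✓ Equality does not hold at z = 3 (the coefficients have mixed signs, so the terms do not all align in phase there).

M_tri(3) = 52; |p(3)| = 40; equality at z=3: no.


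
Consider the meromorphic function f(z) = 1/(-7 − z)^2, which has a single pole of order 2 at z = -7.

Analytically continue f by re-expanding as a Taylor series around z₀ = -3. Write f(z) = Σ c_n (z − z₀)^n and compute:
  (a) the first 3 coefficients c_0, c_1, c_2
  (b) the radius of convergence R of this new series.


Let w = z − z₀, so z = z₀ + w.
Then -7 − z = -7 − (z₀ + w) = (-7 − z₀) − w = -4 − w.
f(z) = 1/(-4 − w)^2 = (1/(-4)^2) · (1 − w/(-4))^{−2}.
By the binomial series (1−u)^{−2} = Σ_{n≥0} C(n+1, 1) u^n for |u|<1, with u = w/(-4):
  c_n = C(n+1, 1) / (-4)^(n+2).
  c_0 = 1/(-4)^2 = 1/16.
  c_1 = 2/(-4)^3 = -1/32.
  c_2 = 3/(-4)^4 = 3/256.
The series is valid for |w/d| < 1, i.e. |z − z₀| < |d|.
Radius of convergence: R = |-7 − z₀| = |-4| = 4 (distance from z₀ to the singularity z = -7).

c_0 = 1/16, c_1 = -1/32, c_2 = 3/256; R = 4.


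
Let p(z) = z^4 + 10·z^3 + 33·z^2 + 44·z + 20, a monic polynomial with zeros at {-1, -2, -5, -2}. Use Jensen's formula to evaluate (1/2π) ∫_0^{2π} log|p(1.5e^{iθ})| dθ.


Zeros: -5, -2, -2, -1; r = 1.5.
Inside |z| < r: -1. Outside (|z| ≥ r): -5, -2, -2.
p(0) = 20, so log|p(0)| = log(20) = 2.9957.
Apply Jensen: I(r) = log|p(0)| + Σ_k log(r/|z_k|), summed over zeros inside |z| < r.
  log(r/|z_k|) for z_k = -1: log(1.5/1) = 0.4055
  Outside zeros (-5, -2, -2) contribute nothing to the Jensen sum.
Sum over inside zeros: 0.4055.
I(r) = log|p(0)| + (inside sum) = 2.9957 + 0.4055 = 3.4012.
Note: since some zeros are outside |z| ≤ r, the simplified n·log(r) form does NOT apply — only the inside zeros contribute.

I(r) ≈ 3.4012.


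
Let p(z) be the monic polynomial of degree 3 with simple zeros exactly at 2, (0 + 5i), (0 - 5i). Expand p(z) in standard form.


The polynomial is p(z) = ∏_{α ∈ S} (z − α), where S = {2, (0 + 5i), (0 - 5i)}.
Expanding the product yields: p(z) = z^3 -2·z^2 + 25·z -50.
Note conjugate pairs combine to real quadratics: (z − (0+5i))(z − (0−5i)) = z² + 25.
The resulting polynomial has degree 3 and real coefficients as required.

p(z) = z^3 -2·z^2 + 25·z -50.


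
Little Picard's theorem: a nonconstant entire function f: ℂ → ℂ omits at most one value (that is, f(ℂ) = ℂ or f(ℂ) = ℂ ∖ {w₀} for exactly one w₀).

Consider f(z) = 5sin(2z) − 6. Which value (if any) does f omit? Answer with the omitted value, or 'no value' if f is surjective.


Little Picard bounds the complement of f(ℂ) to at most one point.
sin is entire and surjective onto ℂ: for every w ∈ ℂ, sin(ζ) = w has a solution ζ ∈ ℂ (e.g., via the complex inverse arcsin). With ζ = 2z this gives z = ζ/(2). Then 5·sin(2z) takes every value in 5·ℂ = ℂ, and adding -6 is a bijection of ℂ. So f is surjective and omits no value. (Note: only on the real line is sin bounded by [−1, 1].)

Omitted value: no value.


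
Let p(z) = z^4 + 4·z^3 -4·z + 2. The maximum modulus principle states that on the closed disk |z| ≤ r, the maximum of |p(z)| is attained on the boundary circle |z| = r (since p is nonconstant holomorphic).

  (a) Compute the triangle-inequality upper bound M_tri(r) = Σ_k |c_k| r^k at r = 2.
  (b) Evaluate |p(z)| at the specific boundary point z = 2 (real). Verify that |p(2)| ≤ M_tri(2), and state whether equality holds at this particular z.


Coefficients: c_0 = 2, c_1 = -4, c_2 = 0, c_3 = 4, c_4 = 1. Radius r = 2.
Part (a). Triangle bound: M_tri(r) = Σ_k |c_k| r^k
  = |2|·2^0 + |-4|·2^1 + |0|·2^2 + |4|·2^3 + |1|·2^4
  = 2 + 8 + 0 + 32 + 16 = 58.
This bounds M(r) := max_{|z|=r} |p(z)| from above; equality holds iff all terms c_k z^k can be made to align in phase at a single z on |z|=r.
Part (b). At z = 2 (real, on the circle |z| = r):
  p(2) = (2)·2^0 + (-4)·2^1 + (0)·2^2 + (4)·2^3 + (1)·2^4 = 42.
  |p(2)| = 42.
Check: |p(2)| = 42 ≤ 58 = M_tri(2). ✓ Equality does not hold at z = 2 (the coefficients have mixed signs, so the terms do not all align in phase there).

M_tri(2) = 58; |p(2)| = 42; equality at z=2: no.


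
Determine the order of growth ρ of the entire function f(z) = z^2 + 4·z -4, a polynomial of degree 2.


|f(z)| ≤ Σ|c_k|·r^k = O(r^2) as r → ∞. Polynomial growth is O(e^{r^ε}) for every ε > 0 (since r^2/e^{r^ε} → 0), so ρ ≤ ε for all ε > 0, i.e. ρ = 0. Every nonconstant polynomial has order 0.
Therefore ρ = 0.

Order ρ = 0.


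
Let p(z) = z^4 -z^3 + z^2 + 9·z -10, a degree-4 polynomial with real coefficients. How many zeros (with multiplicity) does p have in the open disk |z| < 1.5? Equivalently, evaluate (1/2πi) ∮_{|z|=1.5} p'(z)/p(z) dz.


The zeros of p are: 1, (1 + 2i), (1 - 2i), -2.
Their magnitudes are: 1, 2.236, 2.236, 2.
Zeros with |z| < R = 1.5: 1.
Count = 1.
By the argument principle, (1/2πi) ∮_{|z|=R} p'(z)/p(z) dz equals exactly this count.

Number of zeros inside |z| < 1.5: 1.


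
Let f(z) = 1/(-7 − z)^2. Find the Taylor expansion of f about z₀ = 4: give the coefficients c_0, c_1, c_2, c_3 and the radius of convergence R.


Let w = z − z₀, so z = z₀ + w.
Then -7 − z = -7 − (z₀ + w) = (-7 − z₀) − w = -11 − w.
f(z) = 1/(-11 − w)^2 = (1/(-11)^2) · (1 − w/(-11))^{−2}.
By the binomial series (1−u)^{−2} = Σ_{n≥0} C(n+1, 1) u^n for |u|<1, with u = w/(-11):
  c_n = C(n+1, 1) / (-11)^(n+2).
  c_0 = 1/(-11)^2 = 1/121.
  c_1 = 2/(-11)^3 = -2/1331.
  c_2 = 3/(-11)^4 = 3/14641.
  c_3 = 4/(-11)^5 = -4/161051.
The series is valid for |w/d| < 1, i.e. |z − z₀| < |d|.
Radius of convergence: R = |-7 − z₀| = |-11| = 11 (distance from z₀ to the singularity z = -7).

c_0 = 1/121, c_1 = -2/1331, c_2 = 3/14641, c_3 = -4/161051; R = 11.


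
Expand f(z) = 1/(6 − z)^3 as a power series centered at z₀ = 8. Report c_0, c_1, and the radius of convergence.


Let w = z − z₀, so z = z₀ + w.
Then 6 − z = 6 − (z₀ + w) = (6 − z₀) − w = -2 − w.
f(z) = 1/(-2 − w)^3 = (1/(-2)^3) · (1 − w/(-2))^{−3}.
By the binomial series (1−u)^{−3} = Σ_{n≥0} C(n+2, 2) u^n for |u|<1, with u = w/(-2):
  c_n = C(n+2, 2) / (-2)^(n+3).
  c_0 = 1/(-2)^3 = -1/8.
  c_1 = 3/(-2)^4 = 3/16.
The series is valid for |w/d| < 1, i.e. |z − z₀| < |d|.
Radius of convergence: R = |6 − z₀| = |-2| = 2 (distance from z₀ to the singularity z = 6).

c_0 = -1/8, c_1 = 3/16; R = 2.


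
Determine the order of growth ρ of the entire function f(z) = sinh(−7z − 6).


sinh(w) is a linear combination of e^{iw} and e^{−iw} (or e^w, e^{−w} in the hyperbolic case), so |sinh(w)| ≤ e^{|w|}. With w = −7z − 6, |w| ≤ 7|z| + 6 = 7r + 6 on |z| = r, giving M(r) ≤ e^{7r + 6}, so ρ ≤ 1. On a suitable ray (z = it for sin/cos; z = t for sinh/cosh, t real → ∞), |sinh(−7z − 6)| grows like e^{7|t|}/2, so ρ ≥ 1. Hence ρ = 1.
Therefore ρ = 1.

Order ρ = 1.


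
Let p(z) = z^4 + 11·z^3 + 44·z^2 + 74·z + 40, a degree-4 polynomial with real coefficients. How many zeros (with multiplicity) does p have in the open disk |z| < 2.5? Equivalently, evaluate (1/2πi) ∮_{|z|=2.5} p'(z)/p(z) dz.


The zeros of p are: (-3 + 1i), (-3 - 1i), -4, -1.
Their magnitudes are: 3.162, 3.162, 4, 1.
Zeros with |z| < R = 2.5: -1.
Count = 1.
By the argument principle, (1/2πi) ∮_{|z|=R} p'(z)/p(z) dz equals exactly this count.

Number of zeros inside |z| < 2.5: 1.


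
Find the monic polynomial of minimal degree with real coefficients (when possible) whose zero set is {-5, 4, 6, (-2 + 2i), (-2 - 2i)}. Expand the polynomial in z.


The polynomial is p(z) = ∏_{α ∈ S} (z − α), where S = {-5, 4, 6, (-2 + 2i), (-2 - 2i)}.
Expanding the product yields: p(z) = z^5 -z^4 -38·z^3 -24·z^2 + 272·z + 960.
Note conjugate pairs combine to real quadratics: (z − (-2+2i))(z − (-2−2i)) = z² + 4z + 8.
The resulting polynomial has degree 5 and real coefficients as required.

p(z) = z^5 -z^4 -38·z^3 -24·z^2 + 272·z + 960.


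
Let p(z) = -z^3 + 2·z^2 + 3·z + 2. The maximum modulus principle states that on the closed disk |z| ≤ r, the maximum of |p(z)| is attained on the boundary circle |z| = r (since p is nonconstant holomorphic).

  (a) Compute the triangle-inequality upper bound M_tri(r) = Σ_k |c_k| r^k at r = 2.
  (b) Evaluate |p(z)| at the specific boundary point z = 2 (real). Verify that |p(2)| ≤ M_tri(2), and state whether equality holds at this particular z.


Coefficients: c_0 = 2, c_1 = 3, c_2 = 2, c_3 = -1. Radius r = 2.
Part (a). Triangle bound: M_tri(r) = Σ_k |c_k| r^k
  = |2|·2^0 + |3|·2^1 + |2|·2^2 + |-1|·2^3
  = 2 + 6 + 8 + 8 = 24.
This bounds M(r) := max_{|z|=r} |p(z)| from above; equality holds iff all terms c_k z^k can be made to align in phase at a single z on |z|=r.
Part (b). At z = 2 (real, on the circle |z| = r):
  p(2) = (2)·2^0 + (3)·2^1 + (2)·2^2 + (-1)·2^3 = 8.
  |p(2)| = 8.
Check: |p(2)| = 8 ≤ 24 = M_tri(2). ✓ Equality does not hold at z = 2 (the coefficients have mixed signs, so the terms do not all align in phase there).

M_tri(2) = 24; |p(2)| = 8; equality at z=2: no.


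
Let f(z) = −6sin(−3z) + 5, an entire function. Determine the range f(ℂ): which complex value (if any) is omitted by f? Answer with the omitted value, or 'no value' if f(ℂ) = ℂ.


Little Picard bounds the complement of f(ℂ) to at most one point.
sin is entire and surjective onto ℂ: for every w ∈ ℂ, sin(ζ) = w has a solution ζ ∈ ℂ (e.g., via the complex inverse arcsin). With ζ = −3z this gives z = ζ/(-3). Then -6·sin(−3z) takes every value in -6·ℂ = ℂ, and adding 5 is a bijection of ℂ. So f is surjective and omits no value. (Note: only on the real line is sin bounded by [−1, 1].)

Omitted value: no value.


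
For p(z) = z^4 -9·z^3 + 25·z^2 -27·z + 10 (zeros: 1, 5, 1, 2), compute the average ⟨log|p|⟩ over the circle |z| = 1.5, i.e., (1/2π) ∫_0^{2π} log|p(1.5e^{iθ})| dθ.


Zeros: 1, 1, 2, 5; r = 1.5.
Inside |z| < r: 1, 1. Outside (|z| ≥ r): 2, 5.
p(0) = 10, so log|p(0)| = log(10) = 2.3026.
Apply Jensen: I(r) = log|p(0)| + Σ_k log(r/|z_k|), summed over zeros inside |z| < r.
  log(r/|z_k|) for z_k = 1: log(1.5/1) = 0.4055
  log(r/|z_k|) for z_k = 1: log(1.5/1) = 0.4055
  Outside zeros (2, 5) contribute nothing to the Jensen sum.
Sum over inside zeros: 0.8109.
I(r) = log|p(0)| + (inside sum) = 2.3026 + 0.8109 = 3.1135.
Note: since some zeros are outside |z| ≤ r, the simplified n·log(r) form does NOT apply — only the inside zeros contribute.

I(r) ≈ 3.1135.


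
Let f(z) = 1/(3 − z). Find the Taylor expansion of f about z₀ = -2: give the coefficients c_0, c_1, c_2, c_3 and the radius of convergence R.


Let w = z − z₀, so z = z₀ + w.
Then 3 − z = 3 − (z₀ + w) = (3 − z₀) − w = 5 − w.
f(z) = 1/(5 − w) = (1/(5)) · 1/(1 − w/(5)) = Σ_{n≥0} w^n / (5)^(n+1).
So c_n = 1/(5)^(n+1):
  c_0 = 1/(5)^1 = 1/5.
  c_1 = 1/(5)^2 = 1/25.
  c_2 = 1/(5)^3 = 1/125.
  c_3 = 1/(5)^4 = 1/625.
The series is valid for |w/d| < 1, i.e. |z − z₀| < |d|.
Radius of convergence: R = |3 − z₀| = |5| = 5 (distance from z₀ to the singularity z = 3).

c_0 = 1/5, c_1 = 1/25, c_2 = 1/125, c_3 = 1/625; R = 5.


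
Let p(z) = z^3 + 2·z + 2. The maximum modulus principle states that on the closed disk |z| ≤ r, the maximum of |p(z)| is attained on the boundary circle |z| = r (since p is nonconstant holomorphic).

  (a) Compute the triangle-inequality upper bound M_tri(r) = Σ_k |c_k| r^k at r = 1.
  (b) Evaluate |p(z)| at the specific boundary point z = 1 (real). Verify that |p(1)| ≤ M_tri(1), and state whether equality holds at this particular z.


Coefficients: c_0 = 2, c_1 = 2, c_2 = 0, c_3 = 1. Radius r = 1.
Part (a). Triangle bound: M_tri(r) = Σ_k |c_k| r^k
  = |2|·1^0 + |2|·1^1 + |0|·1^2 + |1|·1^3
  = 2 + 2 + 0 + 1 = 5.
This bounds M(r) := max_{|z|=r} |p(z)| from above; equality holds iff all terms c_k z^k can be made to align in phase at a single z on |z|=r.
Part (b). At z = 1 (real, on the circle |z| = r):
  p(1) = (2)·1^0 + (2)·1^1 + (0)·1^2 + (1)·1^3 = 5.
  |p(1)| = 5.
Since all nonzero coefficients share the same sign, |p(1)| = 5 = M_tri(1); the triangle bound is attained at z = 1, so in fact M(r) = 5.

M_tri(1) = 5; |p(1)| = 5; equality at z=1: yes.


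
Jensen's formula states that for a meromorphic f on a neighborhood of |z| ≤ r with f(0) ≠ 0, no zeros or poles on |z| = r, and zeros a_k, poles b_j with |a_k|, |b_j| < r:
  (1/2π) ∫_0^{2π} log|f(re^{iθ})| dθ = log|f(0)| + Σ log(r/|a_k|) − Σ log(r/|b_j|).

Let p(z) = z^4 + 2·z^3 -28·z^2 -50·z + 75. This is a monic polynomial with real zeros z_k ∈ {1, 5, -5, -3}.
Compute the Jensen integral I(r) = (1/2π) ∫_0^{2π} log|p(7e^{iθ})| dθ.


Zeros: -5, -3, 1, 5; r = 7.
Inside |z| < r: -5, -3, 1, 5. Outside (|z| ≥ r): ∅.
p(0) = 75, so log|p(0)| = log(75) = 4.3175.
Apply Jensen: I(r) = log|p(0)| + Σ_k log(r/|z_k|), summed over zeros inside |z| < r.
  log(r/|z_k|) for z_k = 1: log(7/1) = 1.9459
  log(r/|z_k|) for z_k = 5: log(7/5) = 0.3365
  log(r/|z_k|) for z_k = -5: log(7/5) = 0.3365
  log(r/|z_k|) for z_k = -3: log(7/3) = 0.8473
Sum over inside zeros: 3.4662.
I(r) = log|p(0)| + (inside sum) = 4.3175 + 3.4662 = 7.7836.
Closed form (all zeros inside, monic): I(r) = n·log(r) = 4·log(7) = 7.7836. ✓

I(r) ≈ 7.7836.


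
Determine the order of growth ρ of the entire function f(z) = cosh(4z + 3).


cosh(w) is a linear combination of e^{iw} and e^{−iw} (or e^w, e^{−w} in the hyperbolic case), so |cosh(w)| ≤ e^{|w|}. With w = 4z + 3, |w| ≤ 4|z| + 3 = 4r + 3 on |z| = r, giving M(r) ≤ e^{4r + 3}, so ρ ≤ 1. On a suitable ray (z = it for sin/cos; z = t for sinh/cosh, t real → ∞), |cosh(4z + 3)| grows like e^{4|t|}/2, so ρ ≥ 1. Hence ρ = 1.
Therefore ρ = 1.

Order ρ = 1.


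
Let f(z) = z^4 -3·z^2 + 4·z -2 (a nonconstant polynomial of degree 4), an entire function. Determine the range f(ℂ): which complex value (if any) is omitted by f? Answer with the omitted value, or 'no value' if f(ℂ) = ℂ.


Little Picard bounds the complement of f(ℂ) to at most one point.
For every w ∈ ℂ, the equation p(z) − w = 0 is a nonconstant polynomial in z and hence has at least one root by the fundamental theorem of algebra. So p is surjective onto ℂ, omitting no value.

Omitted value: no value.


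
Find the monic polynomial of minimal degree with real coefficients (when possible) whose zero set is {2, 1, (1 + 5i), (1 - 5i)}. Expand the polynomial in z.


The polynomial is p(z) = ∏_{α ∈ S} (z − α), where S = {2, 1, (1 + 5i), (1 - 5i)}.
Expanding the product yields: p(z) = z^4 -5·z^3 + 34·z^2 -82·z + 52.
Note conjugate pairs combine to real quadratics: (z − (1+5i))(z − (1−5i)) = z² − 2z + 26.
The resulting polynomial has degree 4 and real coefficients as required.

p(z) = z^4 -5·z^3 + 34·z^2 -82·z + 52.


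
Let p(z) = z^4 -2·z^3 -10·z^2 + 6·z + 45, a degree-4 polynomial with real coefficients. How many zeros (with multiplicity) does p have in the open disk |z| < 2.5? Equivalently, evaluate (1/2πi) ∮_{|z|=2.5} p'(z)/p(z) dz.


The zeros of p are: 3, 3, (-2 + 1i), (-2 - 1i).
Their magnitudes are: 3, 3, 2.236, 2.236.
Zeros with |z| < R = 2.5: (-2 + 1i), (-2 - 1i).
Count = 2.
By the argument principle, (1/2πi) ∮_{|z|=R} p'(z)/p(z) dz equals exactly this count.

Number of zeros inside |z| < 2.5: 2.


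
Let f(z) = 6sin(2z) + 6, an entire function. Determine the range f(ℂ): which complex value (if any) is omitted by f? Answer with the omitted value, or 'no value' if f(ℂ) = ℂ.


Little Picard bounds the complement of f(ℂ) to at most one point.
sin is entire and surjective onto ℂ: for every w ∈ ℂ, sin(ζ) = w has a solution ζ ∈ ℂ (e.g., via the complex inverse arcsin). With ζ = 2z this gives z = ζ/(2). Then 6·sin(2z) takes every value in 6·ℂ = ℂ, and adding 6 is a bijection of ℂ. So f is surjective and omits no value. (Note: only on the real line is sin bounded by [−1, 1].)

Omitted value: no value.


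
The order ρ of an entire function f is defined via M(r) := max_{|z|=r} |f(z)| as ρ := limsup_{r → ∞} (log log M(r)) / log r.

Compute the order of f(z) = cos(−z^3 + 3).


Write cos(w) = (e^{iw} ± e^{−iw})/(2 or 2i), so |cos(w)| ≤ e^{|w|}. With w = −z^3 + 3, |w| ≤ 1r^3 + 3 on |z|=r, giving M(r) ≤ e^{1r^3 + 3} and ρ ≤ 3. For the lower bound, choose z on |z|=r with -1z^3 purely imaginary of modulus 1r^3; then |cos(−z^3 + 3)| grows like e^{1r^3}/2, so ρ ≥ 3. Hence ρ = 3.
Therefore ρ = 3.

Order ρ = 3.


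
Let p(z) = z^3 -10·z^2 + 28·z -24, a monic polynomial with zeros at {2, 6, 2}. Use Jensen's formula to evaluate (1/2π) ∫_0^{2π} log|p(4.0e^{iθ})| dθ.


Zeros: 2, 2, 6; r = 4.0.
Inside |z| < r: 2, 2. Outside (|z| ≥ r): 6.
p(0) = -24, so log|p(0)| = log(24) = 3.1781.
Apply Jensen: I(r) = log|p(0)| + Σ_k log(r/|z_k|), summed over zeros inside |z| < r.
  log(r/|z_k|) for z_k = 2: log(4.0/2) = 0.6931
  log(r/|z_k|) for z_k = 2: log(4.0/2) = 0.6931
  Outside zeros (6) contribute nothing to the Jensen sum.
Sum over inside zeros: 1.3863.
I(r) = log|p(0)| + (inside sum) = 3.1781 + 1.3863 = 4.5643.
Note: since some zeros are outside |z| ≤ r, the simplified n·log(r) form does NOT apply — only the inside zeros contribute.

I(r) ≈ 4.5643.
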